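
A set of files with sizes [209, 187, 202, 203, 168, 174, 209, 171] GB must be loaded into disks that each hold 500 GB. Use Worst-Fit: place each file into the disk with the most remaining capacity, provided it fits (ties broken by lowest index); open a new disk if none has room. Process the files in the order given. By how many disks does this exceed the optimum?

0

Worst-Fit: [209,187] [202,203] [168,174] [209,171] → 4 disks.
Total size 1523 GB; any packing needs at least ⌈1523/500⌉ = 4 disks.
So 4 is already optimal.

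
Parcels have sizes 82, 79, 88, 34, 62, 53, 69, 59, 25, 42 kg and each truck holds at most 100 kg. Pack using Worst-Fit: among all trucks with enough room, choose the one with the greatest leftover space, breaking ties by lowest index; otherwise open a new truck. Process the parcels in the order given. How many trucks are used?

8 trucks

82 kg → truck 1 (remaining 18 kg)
79 kg → truck 2 (remaining 21 kg)
88 kg → truck 3 (remaining 12 kg)
34 kg → truck 4 (remaining 66 kg)
62 kg → truck 4 (remaining 4 kg)
53 kg → truck 5 (remaining 47 kg)
69 kg → truck 6 (remaining 31 kg)
59 kg → truck 7 (remaining 41 kg)
25 kg → truck 5 (remaining 22 kg)
42 kg → truck 8 (remaining 58 kg)
Final trucks: [82] [79] [88] [34,62] [53,25] [69] [59] [42].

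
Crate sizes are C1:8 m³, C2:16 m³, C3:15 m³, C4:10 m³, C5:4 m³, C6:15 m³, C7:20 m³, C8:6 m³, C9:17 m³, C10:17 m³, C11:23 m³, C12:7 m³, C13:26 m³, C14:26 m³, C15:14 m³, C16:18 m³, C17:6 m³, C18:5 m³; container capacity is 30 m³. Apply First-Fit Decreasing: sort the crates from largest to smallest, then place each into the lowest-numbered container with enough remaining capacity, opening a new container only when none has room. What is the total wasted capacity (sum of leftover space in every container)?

17

Sorted descending: 26, 26, 23, 20, 18, 17, 17, 16, 15, 15, 14, 10, 8, 7, 6, 6, 5, 4.
26 m³ → container 1 (remaining 4 m³)
26 m³ → container 2 (remaining 4 m³)
23 m³ → container 3 (remaining 7 m³)
20 m³ → container 4 (remaining 10 m³)
18 m³ → container 5 (remaining 12 m³)
17 m³ → container 6 (remaining 13 m³)
17 m³ → container 7 (remaining 13 m³)
16 m³ → container 8 (remaining 14 m³)
15 m³ → container 9 (remaining 15 m³)
15 m³ → container 9 (remaining 0 m³)
14 m³ → container 8 (remaining 0 m³)
10 m³ → container 4 (remaining 0 m³)
8 m³ → container 5 (remaining 4 m³)
7 m³ → container 3 (remaining 0 m³)
6 m³ → container 6 (remaining 7 m³)
6 m³ → container 6 (remaining 1 m³)
5 m³ → container 7 (remaining 8 m³)
4 m³ → container 1 (remaining 0 m³)
9 containers × 30 m³ = 270 m³; used 253 m³; unused 17 m³.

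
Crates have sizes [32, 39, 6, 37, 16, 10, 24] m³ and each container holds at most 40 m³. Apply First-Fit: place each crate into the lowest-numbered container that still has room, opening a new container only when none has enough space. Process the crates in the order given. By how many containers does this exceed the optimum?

0

First-Fit: [32,6] [39] [37] [16,10] [24] → 5 containers.
Total size 164 m³; any packing needs at least ⌈164/40⌉ = 5 containers.
So 5 is already optimal.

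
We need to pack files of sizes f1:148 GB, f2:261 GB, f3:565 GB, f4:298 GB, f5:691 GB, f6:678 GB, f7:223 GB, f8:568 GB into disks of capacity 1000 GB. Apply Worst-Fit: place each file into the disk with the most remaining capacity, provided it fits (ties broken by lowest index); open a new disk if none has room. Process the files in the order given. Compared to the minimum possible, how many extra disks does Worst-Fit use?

Worst-Fit: [148,261,565] [298,691] [678,223] [568] → 4 disks.
Total size 3432 GB; any packing needs at least ⌈3432/1000⌉ = 4 disks.
So 4 is already optimal.

0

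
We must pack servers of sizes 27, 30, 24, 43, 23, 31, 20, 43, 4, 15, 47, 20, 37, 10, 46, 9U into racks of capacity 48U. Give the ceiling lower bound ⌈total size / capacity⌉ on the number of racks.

9

Total size = 27 + 30 + 24 + 43 + 23 + 31 + 20 + 43 + 4 + 15 + 47 + 20 + 37 + 10 + 46 + 9 = 429U.
⌈429 / 48⌉ = 9.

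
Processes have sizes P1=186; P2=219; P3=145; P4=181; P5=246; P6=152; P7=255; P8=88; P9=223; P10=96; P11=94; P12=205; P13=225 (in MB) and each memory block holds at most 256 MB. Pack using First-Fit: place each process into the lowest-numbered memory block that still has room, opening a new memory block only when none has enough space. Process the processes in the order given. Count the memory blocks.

P1 (186 MB) → memory block 1 (remaining 70 MB)
P2 (219 MB) → memory block 2 (remaining 37 MB)
P3 (145 MB) → memory block 3 (remaining 111 MB)
P4 (181 MB) → memory block 4 (remaining 75 MB)
P5 (246 MB) → memory block 5 (remaining 10 MB)
P6 (152 MB) → memory block 6 (remaining 104 MB)
P7 (255 MB) → memory block 7 (remaining 1 MB)
P8 (88 MB) → memory block 3 (remaining 23 MB)
P9 (223 MB) → memory block 8 (remaining 33 MB)
P10 (96 MB) → memory block 6 (remaining 8 MB)
P11 (94 MB) → memory block 9 (remaining 162 MB)
P12 (205 MB) → memory block 10 (remaining 51 MB)
P13 (225 MB) → memory block 11 (remaining 31 MB)

11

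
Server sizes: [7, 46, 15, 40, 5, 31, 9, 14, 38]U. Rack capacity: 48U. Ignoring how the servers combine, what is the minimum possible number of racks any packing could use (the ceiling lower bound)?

5 racks

Total size = 7 + 46 + 15 + 40 + 5 + 31 + 9 + 14 + 38 = 205U.
⌈205 / 48⌉ = 5.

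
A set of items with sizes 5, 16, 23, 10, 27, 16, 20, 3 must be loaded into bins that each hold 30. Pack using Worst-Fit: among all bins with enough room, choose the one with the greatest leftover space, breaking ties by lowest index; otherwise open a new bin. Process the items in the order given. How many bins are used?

Put 5 in bin 1; 25 remain.
Put 16 in bin 1; 9 remain.
Put 23 in bin 2; 7 remain.
Put 10 in bin 3; 20 remain.
Put 27 in bin 4; 3 remain.
Put 16 in bin 3; 4 remain.
Put 20 in bin 5; 10 remain.
Put 3 in bin 5; 7 remain.

5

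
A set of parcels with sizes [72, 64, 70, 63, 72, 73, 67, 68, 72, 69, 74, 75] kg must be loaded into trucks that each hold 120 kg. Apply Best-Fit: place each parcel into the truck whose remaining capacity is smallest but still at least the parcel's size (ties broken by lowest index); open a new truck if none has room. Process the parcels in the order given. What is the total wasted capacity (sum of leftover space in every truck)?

72 kg → truck 1 (remaining 48 kg)
64 kg → truck 2 (remaining 56 kg)
70 kg → truck 3 (remaining 50 kg)
63 kg → truck 4 (remaining 57 kg)
72 kg → truck 5 (remaining 48 kg)
73 kg → truck 6 (remaining 47 kg)
67 kg → truck 7 (remaining 53 kg)
68 kg → truck 8 (remaining 52 kg)
72 kg → truck 9 (remaining 48 kg)
69 kg → truck 10 (remaining 51 kg)
74 kg → truck 11 (remaining 46 kg)
75 kg → truck 12 (remaining 45 kg)
12 trucks × 120 kg = 1440 kg; used 839 kg; unused 601 kg.

601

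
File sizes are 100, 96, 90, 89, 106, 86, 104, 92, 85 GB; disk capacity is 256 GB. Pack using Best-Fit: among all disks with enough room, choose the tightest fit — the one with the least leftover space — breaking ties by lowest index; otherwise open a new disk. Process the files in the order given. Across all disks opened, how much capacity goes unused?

432

100 GB → disk 1 (remaining 156 GB)
96 GB → disk 1 (remaining 60 GB)
90 GB → disk 2 (remaining 166 GB)
89 GB → disk 2 (remaining 77 GB)
106 GB → disk 3 (remaining 150 GB)
86 GB → disk 3 (remaining 64 GB)
104 GB → disk 4 (remaining 152 GB)
92 GB → disk 4 (remaining 60 GB)
85 GB → disk 5 (remaining 171 GB)
5 disks × 256 GB = 1280 GB; used 848 GB; unused 432 GB.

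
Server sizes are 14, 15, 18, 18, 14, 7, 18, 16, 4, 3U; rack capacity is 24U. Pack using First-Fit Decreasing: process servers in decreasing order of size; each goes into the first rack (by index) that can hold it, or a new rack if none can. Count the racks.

Sorted descending: 18, 18, 18, 16, 15, 14, 14, 7, 4, 3.
18U → rack 1 (remaining 6U)
18U → rack 2 (remaining 6U)
18U → rack 3 (remaining 6U)
16U → rack 4 (remaining 8U)
15U → rack 5 (remaining 9U)
14U → rack 6 (remaining 10U)
14U → rack 7 (remaining 10U)
7U → rack 4 (remaining 1U)
4U → rack 1 (remaining 2U)
3U → rack 2 (remaining 3U)

7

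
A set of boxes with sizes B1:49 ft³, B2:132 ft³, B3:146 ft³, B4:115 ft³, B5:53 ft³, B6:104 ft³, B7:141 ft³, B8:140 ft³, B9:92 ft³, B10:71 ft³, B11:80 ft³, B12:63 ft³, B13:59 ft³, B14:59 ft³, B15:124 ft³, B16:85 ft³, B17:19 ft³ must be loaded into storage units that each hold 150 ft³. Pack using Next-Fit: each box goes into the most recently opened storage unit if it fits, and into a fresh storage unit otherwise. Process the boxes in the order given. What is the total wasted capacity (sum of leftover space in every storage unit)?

B1 (49 ft³) → storage unit 1 (remaining 101 ft³)
B2 (132 ft³) → storage unit 2 (remaining 18 ft³)
B3 (146 ft³) → storage unit 3 (remaining 4 ft³)
B4 (115 ft³) → storage unit 4 (remaining 35 ft³)
B5 (53 ft³) → storage unit 5 (remaining 97 ft³)
B6 (104 ft³) → storage unit 6 (remaining 46 ft³)
B7 (141 ft³) → storage unit 7 (remaining 9 ft³)
B8 (140 ft³) → storage unit 8 (remaining 10 ft³)
B9 (92 ft³) → storage unit 9 (remaining 58 ft³)
B10 (71 ft³) → storage unit 10 (remaining 79 ft³)
B11 (80 ft³) → storage unit 11 (remaining 70 ft³)
B12 (63 ft³) → storage unit 11 (remaining 7 ft³)
B13 (59 ft³) → storage unit 12 (remaining 91 ft³)
B14 (59 ft³) → storage unit 12 (remaining 32 ft³)
B15 (124 ft³) → storage unit 13 (remaining 26 ft³)
B16 (85 ft³) → storage unit 14 (remaining 65 ft³)
B17 (19 ft³) → storage unit 14 (remaining 46 ft³)
14 storage units × 150 ft³ = 2100 ft³; used 1532 ft³; unused 568 ft³.

568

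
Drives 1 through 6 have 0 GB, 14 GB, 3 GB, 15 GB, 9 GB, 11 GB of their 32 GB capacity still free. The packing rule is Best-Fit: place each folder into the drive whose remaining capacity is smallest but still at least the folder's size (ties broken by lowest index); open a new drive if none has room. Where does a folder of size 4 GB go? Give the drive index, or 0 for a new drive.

Drives with room: drive 2 (14 GB), drive 4 (15 GB), drive 5 (9 GB), drive 6 (11 GB).
Tightest fit is drive 5 with 9 GB free.

5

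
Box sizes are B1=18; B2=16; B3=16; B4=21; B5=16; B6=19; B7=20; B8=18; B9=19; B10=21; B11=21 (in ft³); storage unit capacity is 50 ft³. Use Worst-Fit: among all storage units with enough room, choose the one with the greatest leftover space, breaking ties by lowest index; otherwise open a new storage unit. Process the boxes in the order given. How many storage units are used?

storage unit 1: place B1 (18 ft³), 32 ft³ left
storage unit 1: place B2 (16 ft³), 16 ft³ left
storage unit 1: place B3 (16 ft³), 0 ft³ left
storage unit 2: place B4 (21 ft³), 29 ft³ left
storage unit 2: place B5 (16 ft³), 13 ft³ left
storage unit 3: place B6 (19 ft³), 31 ft³ left
storage unit 3: place B7 (20 ft³), 11 ft³ left
storage unit 4: place B8 (18 ft³), 32 ft³ left
storage unit 4: place B9 (19 ft³), 13 ft³ left
storage unit 5: place B10 (21 ft³), 29 ft³ left
storage unit 5: place B11 (21 ft³), 8 ft³ left
Final storage units: [18,16,16] [21,16] [19,20] [18,19] [21,21].

5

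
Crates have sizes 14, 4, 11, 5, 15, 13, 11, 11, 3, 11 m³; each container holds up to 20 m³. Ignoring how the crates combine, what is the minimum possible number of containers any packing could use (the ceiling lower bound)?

5

Total size = 14 + 4 + 11 + 5 + 15 + 13 + 11 + 11 + 3 + 11 = 98 m³.
⌈98 / 20⌉ = 5.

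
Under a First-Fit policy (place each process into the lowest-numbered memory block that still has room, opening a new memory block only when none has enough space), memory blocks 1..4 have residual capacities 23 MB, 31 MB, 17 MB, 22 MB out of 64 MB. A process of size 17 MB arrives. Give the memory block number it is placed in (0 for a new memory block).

Memory blocks with room: memory block 1 (23 MB), memory block 2 (31 MB), memory block 3 (17 MB), memory block 4 (22 MB).
The first with room is memory block 1.

1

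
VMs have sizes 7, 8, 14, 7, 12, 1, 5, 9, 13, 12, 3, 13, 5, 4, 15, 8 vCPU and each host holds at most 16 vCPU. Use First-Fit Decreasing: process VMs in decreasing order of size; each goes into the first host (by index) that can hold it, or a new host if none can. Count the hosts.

10 hosts

Sorted descending: 15, 14, 13, 13, 12, 12, 9, 8, 8, 7, 7, 5, 5, 4, 3, 1.
host 1: place 15 vCPU, 1 vCPU left
host 2: place 14 vCPU, 2 vCPU left
host 3: place 13 vCPU, 3 vCPU left
host 4: place 13 vCPU, 3 vCPU left
host 5: place 12 vCPU, 4 vCPU left
host 6: place 12 vCPU, 4 vCPU left
host 7: place 9 vCPU, 7 vCPU left
host 8: place 8 vCPU, 8 vCPU left
host 8: place 8 vCPU, 0 vCPU left
host 7: place 7 vCPU, 0 vCPU left
host 9: place 7 vCPU, 9 vCPU left
host 9: place 5 vCPU, 4 vCPU left
host 10: place 5 vCPU, 11 vCPU left
host 5: place 4 vCPU, 0 vCPU left
host 3: place 3 vCPU, 0 vCPU left
host 1: place 1 vCPU, 0 vCPU left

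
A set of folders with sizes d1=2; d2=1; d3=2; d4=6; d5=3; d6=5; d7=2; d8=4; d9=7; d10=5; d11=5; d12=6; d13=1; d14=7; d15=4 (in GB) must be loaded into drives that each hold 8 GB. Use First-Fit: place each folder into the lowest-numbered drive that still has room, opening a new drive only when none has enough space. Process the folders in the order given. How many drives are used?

9 drives

Put d1 (2 GB) in drive 1; 6 GB remain.
Put d2 (1 GB) in drive 1; 5 GB remain.
Put d3 (2 GB) in drive 1; 3 GB remain.
Put d4 (6 GB) in drive 2; 2 GB remain.
Put d5 (3 GB) in drive 1; 0 GB remain.
Put d6 (5 GB) in drive 3; 3 GB remain.
Put d7 (2 GB) in drive 2; 0 GB remain.
Put d8 (4 GB) in drive 4; 4 GB remain.
Put d9 (7 GB) in drive 5; 1 GB remain.
Put d10 (5 GB) in drive 6; 3 GB remain.
Put d11 (5 GB) in drive 7; 3 GB remain.
Put d12 (6 GB) in drive 8; 2 GB remain.
Put d13 (1 GB) in drive 3; 2 GB remain.
Put d14 (7 GB) in drive 9; 1 GB remain.
Put d15 (4 GB) in drive 4; 0 GB remain.
Final drives: [2,1,2,3] [6,2] [5,1] [4,4] [7] [5] [5] [6] [7].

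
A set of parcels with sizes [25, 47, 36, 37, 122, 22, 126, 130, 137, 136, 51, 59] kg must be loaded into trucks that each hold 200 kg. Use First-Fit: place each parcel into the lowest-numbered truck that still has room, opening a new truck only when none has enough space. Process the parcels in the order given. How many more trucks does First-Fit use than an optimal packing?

First-Fit: [25,47,36,37,22] [122,51] [126,59] [130] [137] [136] → 6 trucks.
Total size 928 kg; any packing needs at least ⌈928/200⌉ = 5 trucks.
An optimal packing achieves that bound: [137,59] [136,51] [130,47,22] [126,37,36] [122,25] → 5 trucks.
Excess: 6 − 5 = 1.

1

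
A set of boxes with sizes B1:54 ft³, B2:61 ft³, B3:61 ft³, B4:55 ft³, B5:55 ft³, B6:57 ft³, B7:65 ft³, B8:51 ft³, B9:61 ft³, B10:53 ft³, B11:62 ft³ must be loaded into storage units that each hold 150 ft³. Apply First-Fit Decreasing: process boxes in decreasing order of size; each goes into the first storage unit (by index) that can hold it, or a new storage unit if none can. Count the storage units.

6

Sorted descending: 65, 62, 61, 61, 61, 57, 55, 55, 54, 53, 51.
Put 65 ft³ in storage unit 1; 85 ft³ remain.
Put 62 ft³ in storage unit 1; 23 ft³ remain.
Put 61 ft³ in storage unit 2; 89 ft³ remain.
Put 61 ft³ in storage unit 2; 28 ft³ remain.
Put 61 ft³ in storage unit 3; 89 ft³ remain.
Put 57 ft³ in storage unit 3; 32 ft³ remain.
Put 55 ft³ in storage unit 4; 95 ft³ remain.
Put 55 ft³ in storage unit 4; 40 ft³ remain.
Put 54 ft³ in storage unit 5; 96 ft³ remain.
Put 53 ft³ in storage unit 5; 43 ft³ remain.
Put 51 ft³ in storage unit 6; 99 ft³ remain.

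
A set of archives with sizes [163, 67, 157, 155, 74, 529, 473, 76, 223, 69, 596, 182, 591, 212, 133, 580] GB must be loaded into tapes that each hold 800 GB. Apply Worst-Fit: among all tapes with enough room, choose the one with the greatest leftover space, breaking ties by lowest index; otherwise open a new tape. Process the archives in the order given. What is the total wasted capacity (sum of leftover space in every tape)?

163 GB → tape 1 (remaining 637 GB)
67 GB → tape 1 (remaining 570 GB)
157 GB → tape 1 (remaining 413 GB)
155 GB → tape 1 (remaining 258 GB)
74 GB → tape 1 (remaining 184 GB)
529 GB → tape 2 (remaining 271 GB)
473 GB → tape 3 (remaining 327 GB)
76 GB → tape 3 (remaining 251 GB)
223 GB → tape 2 (remaining 48 GB)
69 GB → tape 3 (remaining 182 GB)
596 GB → tape 4 (remaining 204 GB)
182 GB → tape 4 (remaining 22 GB)
591 GB → tape 5 (remaining 209 GB)
212 GB → tape 6 (remaining 588 GB)
133 GB → tape 6 (remaining 455 GB)
580 GB → tape 7 (remaining 220 GB)
7 tapes × 800 GB = 5600 GB; used 4280 GB; unused 1320 GB.

1320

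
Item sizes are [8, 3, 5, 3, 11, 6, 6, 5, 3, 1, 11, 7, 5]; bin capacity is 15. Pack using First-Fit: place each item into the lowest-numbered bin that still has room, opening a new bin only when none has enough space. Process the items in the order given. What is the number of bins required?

6 bins

bin 1: place 8, 7 left
bin 1: place 3, 4 left
bin 2: place 5, 10 left
bin 1: place 3, 1 left
bin 3: place 11, 4 left
bin 2: place 6, 4 left
bin 4: place 6, 9 left
bin 4: place 5, 4 left
bin 2: place 3, 1 left
bin 1: place 1, 0 left
bin 5: place 11, 4 left
bin 6: place 7, 8 left
bin 6: place 5, 3 left
Final bins: [8,3,3,1] [5,6,3] [11] [6,5] [11] [7,5].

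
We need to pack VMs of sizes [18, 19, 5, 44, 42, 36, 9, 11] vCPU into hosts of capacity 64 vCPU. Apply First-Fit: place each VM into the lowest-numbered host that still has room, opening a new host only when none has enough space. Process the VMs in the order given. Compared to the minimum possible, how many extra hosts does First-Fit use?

1

First-Fit: [18,19,5,9,11] [44] [42] [36] → 4 hosts.
Total size 184 vCPU; any packing needs at least ⌈184/64⌉ = 3 hosts.
An optimal packing achieves that bound: [44,19] [42,18] [36,11,9,5] → 3 hosts.
Excess: 4 − 3 = 1.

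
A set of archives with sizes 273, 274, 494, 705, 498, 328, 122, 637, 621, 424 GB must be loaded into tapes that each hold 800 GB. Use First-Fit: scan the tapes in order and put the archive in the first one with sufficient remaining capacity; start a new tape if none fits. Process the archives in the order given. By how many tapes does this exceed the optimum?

First-Fit: [273,274,122] [494] [705] [498] [328,424] [637] [621] → 7 tapes.
Total size 4376 GB; any packing needs at least ⌈4376/800⌉ = 6 tapes.
An optimal packing achieves that bound: [705] [637,122] [621] [498,274] [494,273] [424,328] → 6 tapes.
Excess: 7 − 6 = 1.

1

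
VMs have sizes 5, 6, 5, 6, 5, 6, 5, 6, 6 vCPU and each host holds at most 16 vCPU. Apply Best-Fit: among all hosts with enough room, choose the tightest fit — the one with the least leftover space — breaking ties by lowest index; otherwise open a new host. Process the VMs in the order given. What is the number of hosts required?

4

host 1: place 5 vCPU, 11 vCPU left
host 1: place 6 vCPU, 5 vCPU left
host 1: place 5 vCPU, 0 vCPU left
host 2: place 6 vCPU, 10 vCPU left
host 2: place 5 vCPU, 5 vCPU left
host 3: place 6 vCPU, 10 vCPU left
host 2: place 5 vCPU, 0 vCPU left
host 3: place 6 vCPU, 4 vCPU left
host 4: place 6 vCPU, 10 vCPU left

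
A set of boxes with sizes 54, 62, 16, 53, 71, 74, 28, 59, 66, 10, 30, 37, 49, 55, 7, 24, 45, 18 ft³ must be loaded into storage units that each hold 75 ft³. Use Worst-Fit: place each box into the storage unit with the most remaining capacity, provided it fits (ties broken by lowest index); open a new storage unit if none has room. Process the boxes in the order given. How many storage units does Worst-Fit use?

storage unit 1: place 54 ft³, 21 ft³ left
storage unit 2: place 62 ft³, 13 ft³ left
storage unit 1: place 16 ft³, 5 ft³ left
storage unit 3: place 53 ft³, 22 ft³ left
storage unit 4: place 71 ft³, 4 ft³ left
storage unit 5: place 74 ft³, 1 ft³ left
storage unit 6: place 28 ft³, 47 ft³ left
storage unit 7: place 59 ft³, 16 ft³ left
storage unit 8: place 66 ft³, 9 ft³ left
storage unit 6: place 10 ft³, 37 ft³ left
storage unit 6: place 30 ft³, 7 ft³ left
storage unit 9: place 37 ft³, 38 ft³ left
storage unit 10: place 49 ft³, 26 ft³ left
storage unit 11: place 55 ft³, 20 ft³ left
storage unit 9: place 7 ft³, 31 ft³ left
storage unit 9: place 24 ft³, 7 ft³ left
storage unit 12: place 45 ft³, 30 ft³ left
storage unit 12: place 18 ft³, 12 ft³ left

12 storage units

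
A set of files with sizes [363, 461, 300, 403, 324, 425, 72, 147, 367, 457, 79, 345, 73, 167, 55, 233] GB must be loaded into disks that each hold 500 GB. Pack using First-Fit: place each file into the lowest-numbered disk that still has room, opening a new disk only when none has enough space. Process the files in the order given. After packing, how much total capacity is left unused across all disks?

Put 363 GB in disk 1; 137 GB remain.
Put 461 GB in disk 2; 39 GB remain.
Put 300 GB in disk 3; 200 GB remain.
Put 403 GB in disk 4; 97 GB remain.
Put 324 GB in disk 5; 176 GB remain.
Put 425 GB in disk 6; 75 GB remain.
Put 72 GB in disk 1; 65 GB remain.
Put 147 GB in disk 3; 53 GB remain.
Put 367 GB in disk 7; 133 GB remain.
Put 457 GB in disk 8; 43 GB remain.
Put 79 GB in disk 4; 18 GB remain.
Put 345 GB in disk 9; 155 GB remain.
Put 73 GB in disk 5; 103 GB remain.
Put 167 GB in disk 10; 333 GB remain.
Put 55 GB in disk 1; 10 GB remain.
Put 233 GB in disk 10; 100 GB remain.
10 disks × 500 GB = 5000 GB; used 4271 GB; unused 729 GB.

729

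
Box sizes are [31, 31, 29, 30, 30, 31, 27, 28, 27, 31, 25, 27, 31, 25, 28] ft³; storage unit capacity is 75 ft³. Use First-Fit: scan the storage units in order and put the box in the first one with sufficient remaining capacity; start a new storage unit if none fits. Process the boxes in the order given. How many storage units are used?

31 ft³ → storage unit 1 (remaining 44 ft³)
31 ft³ → storage unit 1 (remaining 13 ft³)
29 ft³ → storage unit 2 (remaining 46 ft³)
30 ft³ → storage unit 2 (remaining 16 ft³)
30 ft³ → storage unit 3 (remaining 45 ft³)
31 ft³ → storage unit 3 (remaining 14 ft³)
27 ft³ → storage unit 4 (remaining 48 ft³)
28 ft³ → storage unit 4 (remaining 20 ft³)
27 ft³ → storage unit 5 (remaining 48 ft³)
31 ft³ → storage unit 5 (remaining 17 ft³)
25 ft³ → storage unit 6 (remaining 50 ft³)
27 ft³ → storage unit 6 (remaining 23 ft³)
31 ft³ → storage unit 7 (remaining 44 ft³)
25 ft³ → storage unit 7 (remaining 19 ft³)
28 ft³ → storage unit 8 (remaining 47 ft³)

8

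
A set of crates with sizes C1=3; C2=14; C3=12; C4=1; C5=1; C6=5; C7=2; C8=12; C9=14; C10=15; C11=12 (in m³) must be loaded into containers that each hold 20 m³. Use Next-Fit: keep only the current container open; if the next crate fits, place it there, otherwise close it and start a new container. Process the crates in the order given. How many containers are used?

6

Put C1 (3 m³) in container 1; 17 m³ remain.
Put C2 (14 m³) in container 1; 3 m³ remain.
Put C3 (12 m³) in container 2; 8 m³ remain.
Put C4 (1 m³) in container 2; 7 m³ remain.
Put C5 (1 m³) in container 2; 6 m³ remain.
Put C6 (5 m³) in container 2; 1 m³ remain.
Put C7 (2 m³) in container 3; 18 m³ remain.
Put C8 (12 m³) in container 3; 6 m³ remain.
Put C9 (14 m³) in container 4; 6 m³ remain.
Put C10 (15 m³) in container 5; 5 m³ remain.
Put C11 (12 m³) in container 6; 8 m³ remain.
Final containers: [3,14] [12,1,1,5] [2,12] [14] [15] [12].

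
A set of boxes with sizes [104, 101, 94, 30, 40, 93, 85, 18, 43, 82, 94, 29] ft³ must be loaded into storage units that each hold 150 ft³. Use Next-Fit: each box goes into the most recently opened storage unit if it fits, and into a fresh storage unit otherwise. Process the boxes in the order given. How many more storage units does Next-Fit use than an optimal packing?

Next-Fit: [104] [101] [94,30] [40,93] [85,18,43] [82] [94,29] → 7 storage units.
7 boxes exceed 75 ft³ (half the capacity), and no two of those can share a storage unit, so at least 7 storage units are needed.
So 7 is already optimal.

0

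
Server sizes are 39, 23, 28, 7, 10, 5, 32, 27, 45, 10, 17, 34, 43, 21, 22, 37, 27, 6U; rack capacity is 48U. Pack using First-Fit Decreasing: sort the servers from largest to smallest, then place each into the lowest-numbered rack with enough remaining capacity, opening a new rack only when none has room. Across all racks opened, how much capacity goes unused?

47

Sorted descending: 45, 43, 39, 37, 34, 32, 28, 27, 27, 23, 22, 21, 17, 10, 10, 7, 6, 5.
rack 1: place 45U, 3U left
rack 2: place 43U, 5U left
rack 3: place 39U, 9U left
rack 4: place 37U, 11U left
rack 5: place 34U, 14U left
rack 6: place 32U, 16U left
rack 7: place 28U, 20U left
rack 8: place 27U, 21U left
rack 9: place 27U, 21U left
rack 10: place 23U, 25U left
rack 10: place 22U, 3U left
rack 8: place 21U, 0U left
rack 7: place 17U, 3U left
rack 4: place 10U, 1U left
rack 5: place 10U, 4U left
rack 3: place 7U, 2U left
rack 6: place 6U, 10U left
rack 2: place 5U, 0U left
10 racks × 48U = 480U; used 433U; unused 47U.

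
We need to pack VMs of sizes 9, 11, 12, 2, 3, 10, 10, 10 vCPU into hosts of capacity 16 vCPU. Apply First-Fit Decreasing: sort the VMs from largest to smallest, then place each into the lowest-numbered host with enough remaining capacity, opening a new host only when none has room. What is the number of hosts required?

Sorted descending: 12, 11, 10, 10, 10, 9, 3, 2.
host 1: place 12 vCPU, 4 vCPU left
host 2: place 11 vCPU, 5 vCPU left
host 3: place 10 vCPU, 6 vCPU left
host 4: place 10 vCPU, 6 vCPU left
host 5: place 10 vCPU, 6 vCPU left
host 6: place 9 vCPU, 7 vCPU left
host 1: place 3 vCPU, 1 vCPU left
host 2: place 2 vCPU, 3 vCPU left

6 hosts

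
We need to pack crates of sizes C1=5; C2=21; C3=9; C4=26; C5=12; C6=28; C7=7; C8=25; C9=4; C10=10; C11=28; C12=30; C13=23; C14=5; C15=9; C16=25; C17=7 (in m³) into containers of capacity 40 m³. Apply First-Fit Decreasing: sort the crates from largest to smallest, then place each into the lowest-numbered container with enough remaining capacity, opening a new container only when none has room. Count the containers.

8

Sorted descending: 30, 28, 28, 26, 25, 25, 23, 21, 12, 10, 9, 9, 7, 7, 5, 5, 4.
Put 30 m³ in container 1; 10 m³ remain.
Put 28 m³ in container 2; 12 m³ remain.
Put 28 m³ in container 3; 12 m³ remain.
Put 26 m³ in container 4; 14 m³ remain.
Put 25 m³ in container 5; 15 m³ remain.
Put 25 m³ in container 6; 15 m³ remain.
Put 23 m³ in container 7; 17 m³ remain.
Put 21 m³ in container 8; 19 m³ remain.
Put 12 m³ in container 2; 0 m³ remain.
Put 10 m³ in container 1; 0 m³ remain.
Put 9 m³ in container 3; 3 m³ remain.
Put 9 m³ in container 4; 5 m³ remain.
Put 7 m³ in container 5; 8 m³ remain.
Put 7 m³ in container 5; 1 m³ remain.
Put 5 m³ in container 4; 0 m³ remain.
Put 5 m³ in container 6; 10 m³ remain.
Put 4 m³ in container 6; 6 m³ remain.
Final containers: [30,10] [28,12] [28,9] [26,9,5] [25,7,7] [25,5,4] [23] [21].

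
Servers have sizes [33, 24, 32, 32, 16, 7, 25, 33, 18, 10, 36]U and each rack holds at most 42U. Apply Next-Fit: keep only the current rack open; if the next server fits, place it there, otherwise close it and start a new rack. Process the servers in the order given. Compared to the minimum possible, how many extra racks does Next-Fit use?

2

Next-Fit: [33] [24] [32] [32] [16,7] [25] [33] [18,10] [36] → 9 racks.
Total size 266U; any packing needs at least ⌈266/42⌉ = 7 racks.
An optimal packing achieves that bound: [36] [33,7] [33] [32,10] [32] [25,16] [24,18] → 7 racks.
Excess: 9 − 7 = 2.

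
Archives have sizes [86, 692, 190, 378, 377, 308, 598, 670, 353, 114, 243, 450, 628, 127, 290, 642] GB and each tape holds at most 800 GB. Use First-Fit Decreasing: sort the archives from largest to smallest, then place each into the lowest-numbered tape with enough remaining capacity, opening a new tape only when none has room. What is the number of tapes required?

9 tapes

Sorted descending: 692, 670, 642, 628, 598, 450, 378, 377, 353, 308, 290, 243, 190, 127, 114, 86.
692 GB → tape 1 (remaining 108 GB)
670 GB → tape 2 (remaining 130 GB)
642 GB → tape 3 (remaining 158 GB)
628 GB → tape 4 (remaining 172 GB)
598 GB → tape 5 (remaining 202 GB)
450 GB → tape 6 (remaining 350 GB)
378 GB → tape 7 (remaining 422 GB)
377 GB → tape 7 (remaining 45 GB)
353 GB → tape 8 (remaining 447 GB)
308 GB → tape 6 (remaining 42 GB)
290 GB → tape 8 (remaining 157 GB)
243 GB → tape 9 (remaining 557 GB)
190 GB → tape 5 (remaining 12 GB)
127 GB → tape 2 (remaining 3 GB)
114 GB → tape 3 (remaining 44 GB)
86 GB → tape 1 (remaining 22 GB)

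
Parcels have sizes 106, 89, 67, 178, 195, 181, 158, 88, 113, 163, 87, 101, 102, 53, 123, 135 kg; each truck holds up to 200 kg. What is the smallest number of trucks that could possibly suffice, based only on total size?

10 trucks

Total size = 106 + 89 + 67 + 178 + 195 + 181 + 158 + 88 + 113 + 163 + 87 + 101 + 102 + 53 + 123 + 135 = 1939 kg.
⌈1939 / 200⌉ = 10.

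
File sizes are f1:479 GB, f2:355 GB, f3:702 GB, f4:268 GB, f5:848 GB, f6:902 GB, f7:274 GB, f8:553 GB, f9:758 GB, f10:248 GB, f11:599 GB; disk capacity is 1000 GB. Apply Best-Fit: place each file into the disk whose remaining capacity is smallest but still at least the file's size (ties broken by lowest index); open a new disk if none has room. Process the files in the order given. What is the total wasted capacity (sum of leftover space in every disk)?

Put f1 (479 GB) in disk 1; 521 GB remain.
Put f2 (355 GB) in disk 1; 166 GB remain.
Put f3 (702 GB) in disk 2; 298 GB remain.
Put f4 (268 GB) in disk 2; 30 GB remain.
Put f5 (848 GB) in disk 3; 152 GB remain.
Put f6 (902 GB) in disk 4; 98 GB remain.
Put f7 (274 GB) in disk 5; 726 GB remain.
Put f8 (553 GB) in disk 5; 173 GB remain.
Put f9 (758 GB) in disk 6; 242 GB remain.
Put f10 (248 GB) in disk 7; 752 GB remain.
Put f11 (599 GB) in disk 7; 153 GB remain.
7 disks × 1000 GB = 7000 GB; used 5986 GB; unused 1014 GB.

1014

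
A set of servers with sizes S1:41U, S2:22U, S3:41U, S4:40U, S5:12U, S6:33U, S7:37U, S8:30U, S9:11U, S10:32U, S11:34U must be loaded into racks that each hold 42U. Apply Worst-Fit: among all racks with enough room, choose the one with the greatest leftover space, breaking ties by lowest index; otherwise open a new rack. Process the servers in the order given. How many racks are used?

9

rack 1: place S1 (41U), 1U left
rack 2: place S2 (22U), 20U left
rack 3: place S3 (41U), 1U left
rack 4: place S4 (40U), 2U left
rack 2: place S5 (12U), 8U left
rack 5: place S6 (33U), 9U left
rack 6: place S7 (37U), 5U left
rack 7: place S8 (30U), 12U left
rack 7: place S9 (11U), 1U left
rack 8: place S10 (32U), 10U left
rack 9: place S11 (34U), 8U left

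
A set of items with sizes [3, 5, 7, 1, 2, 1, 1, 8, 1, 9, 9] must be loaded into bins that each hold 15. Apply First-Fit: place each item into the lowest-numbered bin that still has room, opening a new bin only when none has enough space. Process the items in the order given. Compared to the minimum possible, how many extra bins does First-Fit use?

0

First-Fit: [3,5,7] [1,2,1,1,8,1] [9] [9] → 4 bins.
Total size 47; any packing needs at least ⌈47/15⌉ = 4 bins.
So 4 is already optimal.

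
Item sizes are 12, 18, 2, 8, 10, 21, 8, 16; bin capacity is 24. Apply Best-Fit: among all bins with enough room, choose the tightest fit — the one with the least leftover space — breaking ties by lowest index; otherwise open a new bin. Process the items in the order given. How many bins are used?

bin 1: place 12, 12 left
bin 2: place 18, 6 left
bin 2: place 2, 4 left
bin 1: place 8, 4 left
bin 3: place 10, 14 left
bin 4: place 21, 3 left
bin 3: place 8, 6 left
bin 5: place 16, 8 left
Final bins: [12,8] [18,2] [10,8] [21] [16].

5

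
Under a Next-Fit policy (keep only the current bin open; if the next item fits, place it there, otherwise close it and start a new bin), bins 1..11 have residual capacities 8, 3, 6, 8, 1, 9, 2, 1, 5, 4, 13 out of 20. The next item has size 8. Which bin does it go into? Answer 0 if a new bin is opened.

Next-Fit only looks at bin 11, which has 13 free.
8 fits there.

11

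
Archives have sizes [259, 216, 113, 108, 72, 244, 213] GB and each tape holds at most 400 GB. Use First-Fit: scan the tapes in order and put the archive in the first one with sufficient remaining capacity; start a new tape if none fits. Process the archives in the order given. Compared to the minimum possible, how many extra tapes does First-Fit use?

0

First-Fit: [259,113] [216,108,72] [244] [213] → 4 tapes.
Total size 1225 GB; any packing needs at least ⌈1225/400⌉ = 4 tapes.
So 4 is already optimal.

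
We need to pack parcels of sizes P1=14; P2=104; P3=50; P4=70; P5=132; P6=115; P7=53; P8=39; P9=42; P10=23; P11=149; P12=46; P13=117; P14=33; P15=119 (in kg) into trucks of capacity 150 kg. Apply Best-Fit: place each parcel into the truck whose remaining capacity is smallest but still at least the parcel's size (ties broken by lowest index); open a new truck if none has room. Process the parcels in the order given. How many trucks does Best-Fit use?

9 trucks

Put P1 (14 kg) in truck 1; 136 kg remain.
Put P2 (104 kg) in truck 1; 32 kg remain.
Put P3 (50 kg) in truck 2; 100 kg remain.
Put P4 (70 kg) in truck 2; 30 kg remain.
Put P5 (132 kg) in truck 3; 18 kg remain.
Put P6 (115 kg) in truck 4; 35 kg remain.
Put P7 (53 kg) in truck 5; 97 kg remain.
Put P8 (39 kg) in truck 5; 58 kg remain.
Put P9 (42 kg) in truck 5; 16 kg remain.
Put P10 (23 kg) in truck 2; 7 kg remain.
Put P11 (149 kg) in truck 6; 1 kg remain.
Put P12 (46 kg) in truck 7; 104 kg remain.
Put P13 (117 kg) in truck 8; 33 kg remain.
Put P14 (33 kg) in truck 8; 0 kg remain.
Put P15 (119 kg) in truck 9; 31 kg remain.
Final trucks: [14,104] [50,70,23] [132] [115] [53,39,42] [149] [46] [117,33] [119].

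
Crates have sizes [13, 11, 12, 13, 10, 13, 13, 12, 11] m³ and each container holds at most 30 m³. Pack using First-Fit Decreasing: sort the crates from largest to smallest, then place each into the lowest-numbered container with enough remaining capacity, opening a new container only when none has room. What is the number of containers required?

5

Sorted descending: 13, 13, 13, 13, 12, 12, 11, 11, 10.
13 m³ → container 1 (remaining 17 m³)
13 m³ → container 1 (remaining 4 m³)
13 m³ → container 2 (remaining 17 m³)
13 m³ → container 2 (remaining 4 m³)
12 m³ → container 3 (remaining 18 m³)
12 m³ → container 3 (remaining 6 m³)
11 m³ → container 4 (remaining 19 m³)
11 m³ → container 4 (remaining 8 m³)
10 m³ → container 5 (remaining 20 m³)
Final containers: [13,13] [13,13] [12,12] [11,11] [10].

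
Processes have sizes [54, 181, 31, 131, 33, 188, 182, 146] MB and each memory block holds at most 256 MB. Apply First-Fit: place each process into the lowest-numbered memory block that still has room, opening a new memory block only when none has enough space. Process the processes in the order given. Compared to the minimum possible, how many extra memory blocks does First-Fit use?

First-Fit: [54,181] [31,131,33] [188] [182] [146] → 5 memory blocks.
5 processes exceed 128 MB (half the capacity), and no two of those can share a memory block, so at least 5 memory blocks are needed.
So 5 is already optimal.

0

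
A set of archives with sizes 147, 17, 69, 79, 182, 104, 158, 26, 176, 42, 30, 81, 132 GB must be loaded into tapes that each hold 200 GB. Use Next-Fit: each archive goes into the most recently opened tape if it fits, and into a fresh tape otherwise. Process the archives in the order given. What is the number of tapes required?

147 GB → tape 1 (remaining 53 GB)
17 GB → tape 1 (remaining 36 GB)
69 GB → tape 2 (remaining 131 GB)
79 GB → tape 2 (remaining 52 GB)
182 GB → tape 3 (remaining 18 GB)
104 GB → tape 4 (remaining 96 GB)
158 GB → tape 5 (remaining 42 GB)
26 GB → tape 5 (remaining 16 GB)
176 GB → tape 6 (remaining 24 GB)
42 GB → tape 7 (remaining 158 GB)
30 GB → tape 7 (remaining 128 GB)
81 GB → tape 7 (remaining 47 GB)
132 GB → tape 8 (remaining 68 GB)

8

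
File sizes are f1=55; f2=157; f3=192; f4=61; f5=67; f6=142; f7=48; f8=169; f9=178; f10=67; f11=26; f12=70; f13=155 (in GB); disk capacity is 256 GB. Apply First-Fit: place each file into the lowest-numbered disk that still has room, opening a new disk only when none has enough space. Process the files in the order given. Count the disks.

Put f1 (55 GB) in disk 1; 201 GB remain.
Put f2 (157 GB) in disk 1; 44 GB remain.
Put f3 (192 GB) in disk 2; 64 GB remain.
Put f4 (61 GB) in disk 2; 3 GB remain.
Put f5 (67 GB) in disk 3; 189 GB remain.
Put f6 (142 GB) in disk 3; 47 GB remain.
Put f7 (48 GB) in disk 4; 208 GB remain.
Put f8 (169 GB) in disk 4; 39 GB remain.
Put f9 (178 GB) in disk 5; 78 GB remain.
Put f10 (67 GB) in disk 5; 11 GB remain.
Put f11 (26 GB) in disk 1; 18 GB remain.
Put f12 (70 GB) in disk 6; 186 GB remain.
Put f13 (155 GB) in disk 6; 31 GB remain.

6 disks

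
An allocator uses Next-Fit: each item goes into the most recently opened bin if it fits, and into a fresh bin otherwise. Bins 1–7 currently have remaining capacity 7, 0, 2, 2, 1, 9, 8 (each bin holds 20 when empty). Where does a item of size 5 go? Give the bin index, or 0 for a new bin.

Next-Fit only looks at bin 7, which has 8 free.
5 fits there.

7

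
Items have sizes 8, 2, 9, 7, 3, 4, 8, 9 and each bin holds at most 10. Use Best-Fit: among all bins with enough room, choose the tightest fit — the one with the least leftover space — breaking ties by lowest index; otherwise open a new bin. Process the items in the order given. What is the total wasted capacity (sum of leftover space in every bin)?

Put 8 in bin 1; 2 remain.
Put 2 in bin 1; 0 remain.
Put 9 in bin 2; 1 remain.
Put 7 in bin 3; 3 remain.
Put 3 in bin 3; 0 remain.
Put 4 in bin 4; 6 remain.
Put 8 in bin 5; 2 remain.
Put 9 in bin 6; 1 remain.
6 bins × 10 = 60; used 50; unused 10.

10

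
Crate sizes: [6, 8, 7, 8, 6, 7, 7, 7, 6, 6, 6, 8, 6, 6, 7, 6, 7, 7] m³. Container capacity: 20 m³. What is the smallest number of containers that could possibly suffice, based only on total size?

7

Total size = 6 + 8 + 7 + 8 + 6 + 7 + 7 + 7 + 6 + 6 + 6 + 8 + 6 + 6 + 7 + 6 + 7 + 7 = 121 m³.
⌈121 / 20⌉ = 7.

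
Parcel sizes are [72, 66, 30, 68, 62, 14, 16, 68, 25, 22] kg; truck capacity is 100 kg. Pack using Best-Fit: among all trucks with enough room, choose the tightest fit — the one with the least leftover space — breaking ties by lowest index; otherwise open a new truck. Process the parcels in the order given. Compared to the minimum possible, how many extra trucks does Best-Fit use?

0

Best-Fit: [72,14] [66,30] [68,16] [62,22] [68,25] → 5 trucks.
Total size 443 kg; any packing needs at least ⌈443/100⌉ = 5 trucks.
So 5 is already optimal.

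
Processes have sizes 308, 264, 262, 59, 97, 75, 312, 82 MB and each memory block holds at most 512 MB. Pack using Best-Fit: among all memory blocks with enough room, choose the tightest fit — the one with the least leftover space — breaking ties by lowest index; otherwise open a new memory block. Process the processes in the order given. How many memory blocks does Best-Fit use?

4

memory block 1: place 308 MB, 204 MB left
memory block 2: place 264 MB, 248 MB left
memory block 3: place 262 MB, 250 MB left
memory block 1: place 59 MB, 145 MB left
memory block 1: place 97 MB, 48 MB left
memory block 2: place 75 MB, 173 MB left
memory block 4: place 312 MB, 200 MB left
memory block 2: place 82 MB, 91 MB left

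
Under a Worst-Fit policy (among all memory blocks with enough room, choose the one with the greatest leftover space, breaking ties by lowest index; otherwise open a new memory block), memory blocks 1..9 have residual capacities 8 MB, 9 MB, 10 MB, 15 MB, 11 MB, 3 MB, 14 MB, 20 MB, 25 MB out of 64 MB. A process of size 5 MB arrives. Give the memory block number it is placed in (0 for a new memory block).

Memory blocks with room: memory block 1 (8 MB), memory block 2 (9 MB), memory block 3 (10 MB), memory block 4 (15 MB), memory block 5 (11 MB), memory block 7 (14 MB), memory block 8 (20 MB), memory block 9 (25 MB).
Most room is memory block 9 with 25 MB free.

9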